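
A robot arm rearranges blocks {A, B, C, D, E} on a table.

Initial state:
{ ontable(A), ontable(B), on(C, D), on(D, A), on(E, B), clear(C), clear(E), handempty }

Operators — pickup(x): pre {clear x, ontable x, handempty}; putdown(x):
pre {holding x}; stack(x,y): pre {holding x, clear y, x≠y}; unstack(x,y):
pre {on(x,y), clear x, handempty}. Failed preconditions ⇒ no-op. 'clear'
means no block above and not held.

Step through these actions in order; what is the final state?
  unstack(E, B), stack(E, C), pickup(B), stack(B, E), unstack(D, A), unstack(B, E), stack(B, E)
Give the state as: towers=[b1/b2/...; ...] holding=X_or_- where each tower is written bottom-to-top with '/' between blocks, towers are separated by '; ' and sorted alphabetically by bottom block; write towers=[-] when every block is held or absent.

step 1 (unstack(E, B)): towers=[A/D/C; B] holding=E
step 2 (stack(E, C)): towers=[A/D/C/E; B] holding=-
step 3 (pickup(B)): towers=[A/D/C/E] holding=B
step 4 (stack(B, E)): towers=[A/D/C/E/B] holding=-
step 5 (unstack(D, A)) [no-op]: towers=[A/D/C/E/B] holding=-
step 6 (unstack(B, E)): towers=[A/D/C/E] holding=B
step 7 (stack(B, E)): towers=[A/D/C/E/B] holding=-

towers=[A/D/C/E/B] holding=-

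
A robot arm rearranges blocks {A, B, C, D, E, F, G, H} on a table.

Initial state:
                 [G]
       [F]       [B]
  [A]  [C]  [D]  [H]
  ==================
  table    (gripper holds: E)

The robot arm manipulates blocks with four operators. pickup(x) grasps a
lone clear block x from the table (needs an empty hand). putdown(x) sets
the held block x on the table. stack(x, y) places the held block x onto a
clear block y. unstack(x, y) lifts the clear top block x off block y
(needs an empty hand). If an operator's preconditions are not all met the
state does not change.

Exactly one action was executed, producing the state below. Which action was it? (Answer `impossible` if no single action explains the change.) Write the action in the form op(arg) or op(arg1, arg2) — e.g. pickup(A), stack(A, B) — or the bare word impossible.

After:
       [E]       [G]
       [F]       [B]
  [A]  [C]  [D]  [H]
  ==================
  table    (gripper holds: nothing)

target: towers=[A; C/F/E; D; H/B/G] holding=-
        putdown(E) → towers=[A; C/F; D; E; H/B/G] holding=-
       stack(E, G) → towers=[A; C/F; D; H/B/G/E] holding=-
       stack(E, A) → towers=[A/E; C/F; D; H/B/G] holding=-
       stack(E, F) → towers=[A; C/F/E; D; H/B/G] holding=-  ← match
       stack(E, D) → towers=[A; C/F; D/E; H/B/G] holding=-

stack(E, F)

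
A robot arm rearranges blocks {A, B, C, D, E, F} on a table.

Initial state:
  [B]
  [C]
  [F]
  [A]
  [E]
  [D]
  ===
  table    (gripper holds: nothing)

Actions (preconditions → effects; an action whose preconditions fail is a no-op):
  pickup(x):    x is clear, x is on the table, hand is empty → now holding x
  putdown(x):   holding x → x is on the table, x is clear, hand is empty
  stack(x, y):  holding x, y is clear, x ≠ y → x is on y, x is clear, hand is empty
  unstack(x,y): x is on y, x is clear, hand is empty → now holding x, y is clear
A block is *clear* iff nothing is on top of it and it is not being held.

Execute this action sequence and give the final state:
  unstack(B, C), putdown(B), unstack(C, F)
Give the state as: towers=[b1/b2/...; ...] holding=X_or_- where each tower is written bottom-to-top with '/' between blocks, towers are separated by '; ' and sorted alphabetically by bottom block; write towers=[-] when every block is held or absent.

towers=[B; D/E/A/F] holding=C

step 1 (unstack(B, C)): towers=[D/E/A/F/C] holding=B
step 2 (putdown(B)): towers=[B; D/E/A/F/C] holding=-
step 3 (unstack(C, F)): towers=[B; D/E/A/F] holding=C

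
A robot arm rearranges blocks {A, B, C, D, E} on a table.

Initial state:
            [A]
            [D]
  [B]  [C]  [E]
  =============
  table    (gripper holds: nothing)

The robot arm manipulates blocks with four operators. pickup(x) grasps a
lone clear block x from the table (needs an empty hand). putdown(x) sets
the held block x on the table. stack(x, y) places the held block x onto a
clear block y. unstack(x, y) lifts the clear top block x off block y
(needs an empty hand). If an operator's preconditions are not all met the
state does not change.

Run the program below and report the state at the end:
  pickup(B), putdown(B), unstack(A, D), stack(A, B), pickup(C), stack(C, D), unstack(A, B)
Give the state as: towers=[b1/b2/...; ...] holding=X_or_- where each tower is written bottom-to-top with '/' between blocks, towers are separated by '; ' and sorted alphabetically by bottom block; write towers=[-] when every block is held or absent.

towers=[B; E/D/C] holding=A

step 1 (pickup(B)): towers=[C; E/D/A] holding=B
step 2 (putdown(B)): towers=[B; C; E/D/A] holding=-
step 3 (unstack(A, D)): towers=[B; C; E/D] holding=A
step 4 (stack(A, B)): towers=[B/A; C; E/D] holding=-
step 5 (pickup(C)): towers=[B/A; E/D] holding=C
step 6 (stack(C, D)): towers=[B/A; E/D/C] holding=-
step 7 (unstack(A, B)): towers=[B; E/D/C] holding=A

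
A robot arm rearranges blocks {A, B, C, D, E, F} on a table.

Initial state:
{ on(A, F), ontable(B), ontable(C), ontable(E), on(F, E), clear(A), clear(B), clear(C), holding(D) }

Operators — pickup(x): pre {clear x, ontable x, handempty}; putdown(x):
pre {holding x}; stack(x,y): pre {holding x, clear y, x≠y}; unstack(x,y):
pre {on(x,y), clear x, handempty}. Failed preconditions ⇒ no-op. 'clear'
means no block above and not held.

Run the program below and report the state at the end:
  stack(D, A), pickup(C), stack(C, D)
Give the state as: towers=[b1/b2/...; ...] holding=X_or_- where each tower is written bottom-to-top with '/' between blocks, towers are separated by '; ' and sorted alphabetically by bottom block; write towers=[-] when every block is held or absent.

towers=[B; E/F/A/D/C] holding=-

step 1 (stack(D, A)): towers=[B; C; E/F/A/D] holding=-
step 2 (pickup(C)): towers=[B; E/F/A/D] holding=C
step 3 (stack(C, D)): towers=[B; E/F/A/D/C] holding=-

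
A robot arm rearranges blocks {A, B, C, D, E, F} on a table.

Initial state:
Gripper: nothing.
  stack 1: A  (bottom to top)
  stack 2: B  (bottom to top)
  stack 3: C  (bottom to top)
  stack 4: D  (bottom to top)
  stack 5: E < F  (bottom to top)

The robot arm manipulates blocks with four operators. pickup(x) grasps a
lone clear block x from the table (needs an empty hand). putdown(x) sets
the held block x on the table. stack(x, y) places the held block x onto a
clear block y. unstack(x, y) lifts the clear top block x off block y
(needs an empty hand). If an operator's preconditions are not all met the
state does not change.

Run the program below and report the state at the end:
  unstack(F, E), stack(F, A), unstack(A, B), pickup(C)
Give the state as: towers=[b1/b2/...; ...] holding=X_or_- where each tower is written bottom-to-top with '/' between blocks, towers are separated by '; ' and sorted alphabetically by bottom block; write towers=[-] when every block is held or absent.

step 1 (unstack(F, E)): towers=[A; B; C; D; E] holding=F
step 2 (stack(F, A)): towers=[A/F; B; C; D; E] holding=-
step 3 (unstack(A, B)) [no-op]: towers=[A/F; B; C; D; E] holding=-
step 4 (pickup(C)): towers=[A/F; B; D; E] holding=C

towers=[A/F; B; D; E] holding=C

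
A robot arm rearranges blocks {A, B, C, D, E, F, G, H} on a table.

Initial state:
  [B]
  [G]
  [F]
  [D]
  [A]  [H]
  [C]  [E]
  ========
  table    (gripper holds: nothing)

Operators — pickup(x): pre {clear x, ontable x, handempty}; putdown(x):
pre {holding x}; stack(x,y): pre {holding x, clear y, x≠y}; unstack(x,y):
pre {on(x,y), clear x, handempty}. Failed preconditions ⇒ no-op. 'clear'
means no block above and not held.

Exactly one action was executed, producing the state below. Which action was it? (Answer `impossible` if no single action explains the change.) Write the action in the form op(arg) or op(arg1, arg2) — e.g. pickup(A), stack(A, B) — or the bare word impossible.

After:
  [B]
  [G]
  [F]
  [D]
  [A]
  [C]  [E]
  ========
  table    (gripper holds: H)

target: towers=[C/A/D/F/G/B; E] holding=H
     unstack(H, E) → towers=[C/A/D/F/G/B; E] holding=H  ← match
     unstack(B, G) → towers=[C/A/D/F/G; E/H] holding=B

unstack(H, E)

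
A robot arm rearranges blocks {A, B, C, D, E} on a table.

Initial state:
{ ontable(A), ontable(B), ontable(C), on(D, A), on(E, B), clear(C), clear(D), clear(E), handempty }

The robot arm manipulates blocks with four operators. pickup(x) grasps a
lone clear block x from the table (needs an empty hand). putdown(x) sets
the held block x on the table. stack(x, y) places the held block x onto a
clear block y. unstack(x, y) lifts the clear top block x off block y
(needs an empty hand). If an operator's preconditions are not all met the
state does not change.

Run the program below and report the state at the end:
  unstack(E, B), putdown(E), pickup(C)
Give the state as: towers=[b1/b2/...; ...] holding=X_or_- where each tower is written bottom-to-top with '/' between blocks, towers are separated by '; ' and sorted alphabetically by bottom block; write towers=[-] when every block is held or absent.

towers=[A/D; B; E] holding=C

step 1 (unstack(E, B)): towers=[A/D; B; C] holding=E
step 2 (putdown(E)): towers=[A/D; B; C; E] holding=-
step 3 (pickup(C)): towers=[A/D; B; E] holding=C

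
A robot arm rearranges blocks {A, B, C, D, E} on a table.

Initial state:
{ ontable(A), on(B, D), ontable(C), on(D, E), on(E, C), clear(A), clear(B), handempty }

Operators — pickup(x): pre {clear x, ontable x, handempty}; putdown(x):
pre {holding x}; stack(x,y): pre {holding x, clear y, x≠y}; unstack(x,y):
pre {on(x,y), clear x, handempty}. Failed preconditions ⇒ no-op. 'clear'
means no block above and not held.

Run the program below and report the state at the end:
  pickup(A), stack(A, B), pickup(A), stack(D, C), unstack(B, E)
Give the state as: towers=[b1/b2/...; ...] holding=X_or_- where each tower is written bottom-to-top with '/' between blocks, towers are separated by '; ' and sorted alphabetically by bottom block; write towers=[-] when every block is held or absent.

towers=[C/E/D/B/A] holding=-

step 1 (pickup(A)): towers=[C/E/D/B] holding=A
step 2 (stack(A, B)): towers=[C/E/D/B/A] holding=-
step 3 (pickup(A)) [no-op]: towers=[C/E/D/B/A] holding=-
step 4 (stack(D, C)) [no-op]: towers=[C/E/D/B/A] holding=-
step 5 (unstack(B, E)) [no-op]: towers=[C/E/D/B/A] holding=-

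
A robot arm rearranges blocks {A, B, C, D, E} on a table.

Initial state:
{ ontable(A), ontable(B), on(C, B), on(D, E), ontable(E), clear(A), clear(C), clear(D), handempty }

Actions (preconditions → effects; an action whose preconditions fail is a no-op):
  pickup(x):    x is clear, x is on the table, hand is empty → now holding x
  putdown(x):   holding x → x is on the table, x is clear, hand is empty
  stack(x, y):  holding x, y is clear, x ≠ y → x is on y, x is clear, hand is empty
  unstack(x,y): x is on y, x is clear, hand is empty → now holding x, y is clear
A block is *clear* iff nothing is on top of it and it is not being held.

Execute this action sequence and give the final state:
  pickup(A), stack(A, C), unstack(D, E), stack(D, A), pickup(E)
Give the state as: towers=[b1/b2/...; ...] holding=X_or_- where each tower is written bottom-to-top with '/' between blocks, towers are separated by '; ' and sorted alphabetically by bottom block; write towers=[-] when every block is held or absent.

towers=[B/C/A/D] holding=E

step 1 (pickup(A)): towers=[B/C; E/D] holding=A
step 2 (stack(A, C)): towers=[B/C/A; E/D] holding=-
step 3 (unstack(D, E)): towers=[B/C/A; E] holding=D
step 4 (stack(D, A)): towers=[B/C/A/D; E] holding=-
step 5 (pickup(E)): towers=[B/C/A/D] holding=E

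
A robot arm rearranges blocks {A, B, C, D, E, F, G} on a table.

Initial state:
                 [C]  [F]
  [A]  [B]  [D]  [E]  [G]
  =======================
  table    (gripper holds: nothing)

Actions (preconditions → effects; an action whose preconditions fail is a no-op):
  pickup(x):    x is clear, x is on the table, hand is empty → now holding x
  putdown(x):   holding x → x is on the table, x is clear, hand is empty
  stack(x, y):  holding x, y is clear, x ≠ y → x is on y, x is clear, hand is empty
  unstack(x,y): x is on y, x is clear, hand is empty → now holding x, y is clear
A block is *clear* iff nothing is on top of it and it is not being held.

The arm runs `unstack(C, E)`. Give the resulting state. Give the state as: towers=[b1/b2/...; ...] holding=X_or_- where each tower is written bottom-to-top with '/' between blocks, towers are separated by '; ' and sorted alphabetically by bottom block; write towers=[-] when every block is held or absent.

towers=[A; B; D; E; G/F] holding=C

before: towers=[A; B; D; E/C; G/F] holding=-
pre[unstack(C, E)]: on(C,E) ✓, clear(C) ✓, handempty ✓
all met → apply unstack(C, E)
after:  towers=[A; B; D; E; G/F] holding=C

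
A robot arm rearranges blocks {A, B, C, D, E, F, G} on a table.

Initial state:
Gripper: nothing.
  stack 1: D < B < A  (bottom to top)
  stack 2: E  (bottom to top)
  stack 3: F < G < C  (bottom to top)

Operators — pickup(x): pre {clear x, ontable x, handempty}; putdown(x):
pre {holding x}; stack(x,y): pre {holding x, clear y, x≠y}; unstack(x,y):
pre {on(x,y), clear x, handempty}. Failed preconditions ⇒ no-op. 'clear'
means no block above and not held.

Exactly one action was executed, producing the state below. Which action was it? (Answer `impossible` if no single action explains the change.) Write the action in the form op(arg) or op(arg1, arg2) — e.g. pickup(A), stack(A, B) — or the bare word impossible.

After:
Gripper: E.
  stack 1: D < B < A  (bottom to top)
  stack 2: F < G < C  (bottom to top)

pickup(E)

target: towers=[D/B/A; F/G/C] holding=E
     unstack(A, B) → towers=[D/B; E; F/G/C] holding=A
         pickup(E) → towers=[D/B/A; F/G/C] holding=E  ← match
     unstack(C, G) → towers=[D/B/A; E; F/G] holding=C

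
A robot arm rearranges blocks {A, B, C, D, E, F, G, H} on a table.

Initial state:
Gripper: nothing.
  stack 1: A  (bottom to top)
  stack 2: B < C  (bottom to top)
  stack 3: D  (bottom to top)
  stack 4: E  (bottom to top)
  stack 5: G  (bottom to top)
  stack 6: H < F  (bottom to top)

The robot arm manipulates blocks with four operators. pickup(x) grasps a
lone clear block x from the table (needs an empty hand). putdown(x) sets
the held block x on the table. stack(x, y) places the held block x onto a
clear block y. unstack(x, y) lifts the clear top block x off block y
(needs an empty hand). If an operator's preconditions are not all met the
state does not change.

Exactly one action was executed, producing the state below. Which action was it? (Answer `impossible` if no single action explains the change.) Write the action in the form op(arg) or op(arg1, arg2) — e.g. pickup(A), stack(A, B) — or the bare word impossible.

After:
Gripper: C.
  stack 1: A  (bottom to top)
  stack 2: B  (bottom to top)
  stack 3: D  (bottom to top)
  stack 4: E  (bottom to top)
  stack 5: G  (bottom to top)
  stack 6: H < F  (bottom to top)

target: towers=[A; B; D; E; G; H/F] holding=C
         pickup(G) → towers=[A; B/C; D; E; H/F] holding=G
         pickup(A) → towers=[B/C; D; E; G; H/F] holding=A
         pickup(E) → towers=[A; B/C; D; G; H/F] holding=E
     unstack(F, H) → towers=[A; B/C; D; E; G; H] holding=F
         pickup(D) → towers=[A; B/C; E; G; H/F] holding=D
     unstack(C, B) → towers=[A; B; D; E; G; H/F] holding=C  ← match

unstack(C, B)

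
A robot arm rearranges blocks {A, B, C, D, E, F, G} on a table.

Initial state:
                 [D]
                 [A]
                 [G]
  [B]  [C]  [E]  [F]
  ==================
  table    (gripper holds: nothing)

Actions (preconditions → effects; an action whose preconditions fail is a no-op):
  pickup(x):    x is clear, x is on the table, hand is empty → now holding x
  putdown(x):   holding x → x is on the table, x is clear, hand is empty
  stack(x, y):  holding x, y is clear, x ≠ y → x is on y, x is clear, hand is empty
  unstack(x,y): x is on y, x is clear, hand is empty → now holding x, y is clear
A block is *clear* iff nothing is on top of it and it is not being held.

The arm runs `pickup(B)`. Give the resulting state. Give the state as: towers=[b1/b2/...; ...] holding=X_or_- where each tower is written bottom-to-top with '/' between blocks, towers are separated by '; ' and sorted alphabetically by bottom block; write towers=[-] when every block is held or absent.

towers=[C; E; F/G/A/D] holding=B

before: towers=[B; C; E; F/G/A/D] holding=-
pre[pickup(B)]: clear(B) yes, ontable(B) yes, handempty yes
all met → apply pickup(B)
after:  towers=[C; E; F/G/A/D] holding=B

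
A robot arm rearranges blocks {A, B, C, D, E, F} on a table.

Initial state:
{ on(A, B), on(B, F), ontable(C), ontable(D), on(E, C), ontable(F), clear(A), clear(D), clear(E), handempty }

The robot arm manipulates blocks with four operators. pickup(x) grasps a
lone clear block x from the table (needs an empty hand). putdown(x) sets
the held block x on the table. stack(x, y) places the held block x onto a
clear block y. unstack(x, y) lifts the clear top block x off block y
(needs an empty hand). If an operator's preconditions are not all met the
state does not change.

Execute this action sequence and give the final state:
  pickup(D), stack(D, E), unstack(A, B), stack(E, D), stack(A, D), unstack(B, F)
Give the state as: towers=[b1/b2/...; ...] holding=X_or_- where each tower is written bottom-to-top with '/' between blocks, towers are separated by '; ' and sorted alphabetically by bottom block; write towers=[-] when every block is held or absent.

step 1 (pickup(D)): towers=[C/E; F/B/A] holding=D
step 2 (stack(D, E)): towers=[C/E/D; F/B/A] holding=-
step 3 (unstack(A, B)): towers=[C/E/D; F/B] holding=A
step 4 (stack(E, D)) [no-op]: towers=[C/E/D; F/B] holding=A
step 5 (stack(A, D)): towers=[C/E/D/A; F/B] holding=-
step 6 (unstack(B, F)): towers=[C/E/D/A; F] holding=B

towers=[C/E/D/A; F] holding=B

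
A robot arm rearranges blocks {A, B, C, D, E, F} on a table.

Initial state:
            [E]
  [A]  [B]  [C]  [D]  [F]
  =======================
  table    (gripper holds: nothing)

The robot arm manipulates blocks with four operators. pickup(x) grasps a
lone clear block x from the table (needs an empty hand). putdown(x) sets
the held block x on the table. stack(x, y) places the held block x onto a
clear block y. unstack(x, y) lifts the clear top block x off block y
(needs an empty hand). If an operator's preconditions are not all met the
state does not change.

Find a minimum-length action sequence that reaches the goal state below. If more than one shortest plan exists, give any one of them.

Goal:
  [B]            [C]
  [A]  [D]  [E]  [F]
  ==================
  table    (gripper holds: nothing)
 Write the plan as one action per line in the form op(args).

step 1 (pickup(B)): towers=[A; C/E; D; F] holding=B
step 2 (stack(B, A)): towers=[A/B; C/E; D; F] holding=-
step 3 (unstack(E, C)): towers=[A/B; C; D; F] holding=E
step 4 (putdown(E)): towers=[A/B; C; D; E; F] holding=-
step 5 (pickup(C)): towers=[A/B; D; E; F] holding=C
step 6 (stack(C, F)): towers=[A/B; D; E; F/C] holding=-
goal check: towers=[A/B; D; E; F/C] holding=- — reached (length 6, optimal by BFS)

pickup(B)
stack(B, A)
unstack(E, C)
putdown(E)
pickup(C)
stack(C, F)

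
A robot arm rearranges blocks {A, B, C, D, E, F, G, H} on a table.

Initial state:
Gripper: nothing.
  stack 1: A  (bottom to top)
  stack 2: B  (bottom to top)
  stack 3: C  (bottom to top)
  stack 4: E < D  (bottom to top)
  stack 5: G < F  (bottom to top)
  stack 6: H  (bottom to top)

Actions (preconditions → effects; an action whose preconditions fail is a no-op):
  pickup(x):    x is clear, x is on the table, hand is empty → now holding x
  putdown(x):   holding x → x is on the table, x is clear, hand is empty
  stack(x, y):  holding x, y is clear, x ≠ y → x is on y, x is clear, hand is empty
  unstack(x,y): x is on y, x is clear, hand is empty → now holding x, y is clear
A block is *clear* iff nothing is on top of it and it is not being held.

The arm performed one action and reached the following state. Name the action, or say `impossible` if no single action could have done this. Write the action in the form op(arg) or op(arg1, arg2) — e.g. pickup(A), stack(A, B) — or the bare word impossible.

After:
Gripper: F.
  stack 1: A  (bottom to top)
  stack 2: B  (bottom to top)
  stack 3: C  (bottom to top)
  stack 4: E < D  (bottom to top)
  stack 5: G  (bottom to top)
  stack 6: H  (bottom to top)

unstack(F, G)

target: towers=[A; B; C; E/D; G; H] holding=F
         pickup(A) → towers=[B; C; E/D; G/F; H] holding=A
         pickup(H) → towers=[A; B; C; E/D; G/F] holding=H
         pickup(B) → towers=[A; C; E/D; G/F; H] holding=B
     unstack(F, G) → towers=[A; B; C; E/D; G; H] holding=F  ← match
     unstack(D, E) → towers=[A; B; C; E; G/F; H] holding=D
         pickup(C) → towers=[A; B; E/D; G/F; H] holding=C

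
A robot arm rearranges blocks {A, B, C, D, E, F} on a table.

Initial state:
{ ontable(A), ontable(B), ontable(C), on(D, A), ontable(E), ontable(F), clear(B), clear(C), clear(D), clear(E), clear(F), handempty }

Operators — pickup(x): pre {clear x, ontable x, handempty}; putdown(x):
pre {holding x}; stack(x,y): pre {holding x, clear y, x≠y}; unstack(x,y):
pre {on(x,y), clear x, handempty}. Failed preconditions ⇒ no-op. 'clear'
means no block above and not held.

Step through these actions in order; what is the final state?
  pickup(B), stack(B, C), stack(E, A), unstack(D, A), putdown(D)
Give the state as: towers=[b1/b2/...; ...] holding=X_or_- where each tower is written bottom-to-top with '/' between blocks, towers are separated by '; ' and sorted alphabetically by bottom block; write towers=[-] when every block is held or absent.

step 1 (pickup(B)): towers=[A/D; C; E; F] holding=B
step 2 (stack(B, C)): towers=[A/D; C/B; E; F] holding=-
step 3 (stack(E, A)) [no-op]: towers=[A/D; C/B; E; F] holding=-
step 4 (unstack(D, A)): towers=[A; C/B; E; F] holding=D
step 5 (putdown(D)): towers=[A; C/B; D; E; F] holding=-

towers=[A; C/B; D; E; F] holding=-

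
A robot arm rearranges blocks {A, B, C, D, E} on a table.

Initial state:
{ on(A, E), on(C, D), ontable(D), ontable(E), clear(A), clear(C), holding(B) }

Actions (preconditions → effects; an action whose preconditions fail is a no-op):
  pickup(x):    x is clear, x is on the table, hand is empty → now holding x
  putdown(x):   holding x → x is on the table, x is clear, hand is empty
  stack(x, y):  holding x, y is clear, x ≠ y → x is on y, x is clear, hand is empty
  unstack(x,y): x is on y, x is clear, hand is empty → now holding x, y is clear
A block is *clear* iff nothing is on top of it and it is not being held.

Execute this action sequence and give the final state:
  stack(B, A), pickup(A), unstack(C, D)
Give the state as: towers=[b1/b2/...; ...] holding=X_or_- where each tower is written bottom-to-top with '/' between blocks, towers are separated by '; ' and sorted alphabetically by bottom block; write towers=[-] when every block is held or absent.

towers=[D; E/A/B] holding=C

step 1 (stack(B, A)): towers=[D/C; E/A/B] holding=-
step 2 (pickup(A)) [no-op]: towers=[D/C; E/A/B] holding=-
step 3 (unstack(C, D)): towers=[D; E/A/B] holding=C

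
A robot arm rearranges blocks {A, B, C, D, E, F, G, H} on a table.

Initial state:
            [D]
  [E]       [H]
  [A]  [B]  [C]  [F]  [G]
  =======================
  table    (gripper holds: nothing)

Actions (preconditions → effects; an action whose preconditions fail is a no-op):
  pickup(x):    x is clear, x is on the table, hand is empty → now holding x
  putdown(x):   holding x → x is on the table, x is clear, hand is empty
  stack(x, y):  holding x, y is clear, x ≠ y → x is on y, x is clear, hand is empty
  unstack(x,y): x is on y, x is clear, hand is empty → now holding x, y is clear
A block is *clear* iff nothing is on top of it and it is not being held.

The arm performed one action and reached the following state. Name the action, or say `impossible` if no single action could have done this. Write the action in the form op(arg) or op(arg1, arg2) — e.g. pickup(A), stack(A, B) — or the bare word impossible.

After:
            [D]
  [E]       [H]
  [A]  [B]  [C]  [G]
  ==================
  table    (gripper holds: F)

pickup(F)

target: towers=[A/E; B; C/H/D; G] holding=F
         pickup(G) → towers=[A/E; B; C/H/D; F] holding=G
     unstack(E, A) → towers=[A; B; C/H/D; F; G] holding=E
         pickup(B) → towers=[A/E; C/H/D; F; G] holding=B
         pickup(F) → towers=[A/E; B; C/H/D; G] holding=F  ← match
     unstack(D, H) → towers=[A/E; B; C/H; F; G] holding=D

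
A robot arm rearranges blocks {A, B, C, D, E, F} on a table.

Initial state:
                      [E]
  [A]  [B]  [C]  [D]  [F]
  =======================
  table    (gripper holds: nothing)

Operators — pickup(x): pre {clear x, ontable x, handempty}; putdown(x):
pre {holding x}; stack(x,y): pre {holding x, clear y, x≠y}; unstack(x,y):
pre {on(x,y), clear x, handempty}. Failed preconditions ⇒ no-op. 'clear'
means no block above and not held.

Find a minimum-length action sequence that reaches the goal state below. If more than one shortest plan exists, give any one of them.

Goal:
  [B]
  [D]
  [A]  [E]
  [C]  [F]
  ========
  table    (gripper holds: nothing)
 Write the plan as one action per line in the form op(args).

pickup(A)
stack(A, C)
pickup(D)
stack(D, A)
pickup(B)
stack(B, D)

step 1 (pickup(A)): towers=[B; C; D; F/E] holding=A
step 2 (stack(A, C)): towers=[B; C/A; D; F/E] holding=-
step 3 (pickup(D)): towers=[B; C/A; F/E] holding=D
step 4 (stack(D, A)): towers=[B; C/A/D; F/E] holding=-
step 5 (pickup(B)): towers=[C/A/D; F/E] holding=B
step 6 (stack(B, D)): towers=[C/A/D/B; F/E] holding=-
goal check: towers=[C/A/D/B; F/E] holding=- — reached (length 6, optimal by BFS)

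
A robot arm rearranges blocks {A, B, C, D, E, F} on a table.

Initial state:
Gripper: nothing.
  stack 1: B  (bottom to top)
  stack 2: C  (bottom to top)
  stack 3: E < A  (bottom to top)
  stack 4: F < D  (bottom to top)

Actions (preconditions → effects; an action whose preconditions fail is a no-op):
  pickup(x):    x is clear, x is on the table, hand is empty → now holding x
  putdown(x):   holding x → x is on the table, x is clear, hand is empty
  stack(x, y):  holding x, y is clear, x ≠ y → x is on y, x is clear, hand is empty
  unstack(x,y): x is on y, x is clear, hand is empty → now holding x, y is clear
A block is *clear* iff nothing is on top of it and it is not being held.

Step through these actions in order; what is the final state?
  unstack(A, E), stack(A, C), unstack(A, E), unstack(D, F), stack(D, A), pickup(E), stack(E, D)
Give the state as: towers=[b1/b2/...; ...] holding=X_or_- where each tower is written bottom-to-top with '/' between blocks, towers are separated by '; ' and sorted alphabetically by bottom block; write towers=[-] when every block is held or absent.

towers=[B; C/A/D/E; F] holding=-

step 1 (unstack(A, E)): towers=[B; C; E; F/D] holding=A
step 2 (stack(A, C)): towers=[B; C/A; E; F/D] holding=-
step 3 (unstack(A, E)) [no-op]: towers=[B; C/A; E; F/D] holding=-
step 4 (unstack(D, F)): towers=[B; C/A; E; F] holding=D
step 5 (stack(D, A)): towers=[B; C/A/D; E; F] holding=-
step 6 (pickup(E)): towers=[B; C/A/D; F] holding=E
step 7 (stack(E, D)): towers=[B; C/A/D/E; F] holding=-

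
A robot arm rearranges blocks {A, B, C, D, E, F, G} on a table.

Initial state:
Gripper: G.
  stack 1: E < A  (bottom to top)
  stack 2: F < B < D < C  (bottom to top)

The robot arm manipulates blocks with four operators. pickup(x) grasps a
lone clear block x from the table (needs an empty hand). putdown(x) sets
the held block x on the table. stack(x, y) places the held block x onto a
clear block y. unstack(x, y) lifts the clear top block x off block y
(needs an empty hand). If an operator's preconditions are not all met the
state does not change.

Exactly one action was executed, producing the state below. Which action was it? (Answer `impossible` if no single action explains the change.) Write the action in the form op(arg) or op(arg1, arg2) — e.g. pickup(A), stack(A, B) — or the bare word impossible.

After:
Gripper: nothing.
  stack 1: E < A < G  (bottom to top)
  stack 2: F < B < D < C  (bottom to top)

target: towers=[E/A/G; F/B/D/C] holding=-
        putdown(G) → towers=[E/A; F/B/D/C; G] holding=-
       stack(G, A) → towers=[E/A/G; F/B/D/C] holding=-  ← match
       stack(G, C) → towers=[E/A; F/B/D/C/G] holding=-

stack(G, A)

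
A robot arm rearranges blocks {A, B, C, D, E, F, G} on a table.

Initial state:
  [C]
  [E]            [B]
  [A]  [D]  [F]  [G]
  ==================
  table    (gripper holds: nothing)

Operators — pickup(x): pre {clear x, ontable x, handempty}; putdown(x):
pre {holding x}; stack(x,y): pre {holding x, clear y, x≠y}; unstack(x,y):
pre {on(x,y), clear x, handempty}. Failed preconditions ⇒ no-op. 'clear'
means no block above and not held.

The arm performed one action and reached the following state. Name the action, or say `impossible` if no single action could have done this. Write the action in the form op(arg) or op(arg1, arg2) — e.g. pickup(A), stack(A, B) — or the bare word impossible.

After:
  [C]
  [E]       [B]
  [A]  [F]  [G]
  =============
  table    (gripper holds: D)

pickup(D)

target: towers=[A/E/C; F; G/B] holding=D
     unstack(B, G) → towers=[A/E/C; D; F; G] holding=B
         pickup(F) → towers=[A/E/C; D; G/B] holding=F
         pickup(D) → towers=[A/E/C; F; G/B] holding=D  ← match
     unstack(C, E) → towers=[A/E; D; F; G/B] holding=C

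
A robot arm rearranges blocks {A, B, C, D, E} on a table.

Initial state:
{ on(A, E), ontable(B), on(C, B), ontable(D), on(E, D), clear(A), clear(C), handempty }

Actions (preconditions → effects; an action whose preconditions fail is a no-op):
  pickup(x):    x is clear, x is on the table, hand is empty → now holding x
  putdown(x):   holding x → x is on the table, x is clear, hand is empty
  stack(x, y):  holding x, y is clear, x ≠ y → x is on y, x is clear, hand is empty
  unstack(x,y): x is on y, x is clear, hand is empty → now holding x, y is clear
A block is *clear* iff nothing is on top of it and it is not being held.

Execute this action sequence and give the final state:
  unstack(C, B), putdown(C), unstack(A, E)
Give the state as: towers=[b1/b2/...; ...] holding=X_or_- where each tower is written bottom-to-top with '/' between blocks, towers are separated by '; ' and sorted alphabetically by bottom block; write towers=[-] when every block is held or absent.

towers=[B; C; D/E] holding=A

step 1 (unstack(C, B)): towers=[B; D/E/A] holding=C
step 2 (putdown(C)): towers=[B; C; D/E/A] holding=-
step 3 (unstack(A, E)): towers=[B; C; D/E] holding=A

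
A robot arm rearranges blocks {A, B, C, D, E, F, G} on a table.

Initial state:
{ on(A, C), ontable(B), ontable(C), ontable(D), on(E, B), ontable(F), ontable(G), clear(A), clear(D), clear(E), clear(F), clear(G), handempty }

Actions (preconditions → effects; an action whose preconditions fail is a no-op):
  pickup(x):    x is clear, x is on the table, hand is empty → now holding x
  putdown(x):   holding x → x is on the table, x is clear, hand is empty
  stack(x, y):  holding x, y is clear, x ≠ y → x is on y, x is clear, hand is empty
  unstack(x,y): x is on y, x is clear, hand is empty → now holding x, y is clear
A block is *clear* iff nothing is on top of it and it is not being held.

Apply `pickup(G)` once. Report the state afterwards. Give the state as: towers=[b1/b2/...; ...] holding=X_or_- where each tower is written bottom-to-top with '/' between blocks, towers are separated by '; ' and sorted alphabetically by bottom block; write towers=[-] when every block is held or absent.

towers=[B/E; C/A; D; F] holding=G

before: towers=[B/E; C/A; D; F; G] holding=-
pre[pickup(G)]: clear(G) yes, ontable(G) yes, handempty yes
all met → apply pickup(G)
after:  towers=[B/E; C/A; D; F] holding=G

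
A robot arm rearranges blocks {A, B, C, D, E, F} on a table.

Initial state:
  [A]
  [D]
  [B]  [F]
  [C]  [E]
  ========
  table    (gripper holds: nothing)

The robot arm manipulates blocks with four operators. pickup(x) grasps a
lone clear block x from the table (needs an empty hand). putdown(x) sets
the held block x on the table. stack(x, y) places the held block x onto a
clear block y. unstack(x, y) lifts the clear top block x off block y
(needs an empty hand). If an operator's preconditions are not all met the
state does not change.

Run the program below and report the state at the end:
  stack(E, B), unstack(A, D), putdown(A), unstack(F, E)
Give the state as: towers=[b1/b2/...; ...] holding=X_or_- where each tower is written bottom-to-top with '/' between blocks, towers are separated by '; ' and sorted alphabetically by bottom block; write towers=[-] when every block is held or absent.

step 1 (stack(E, B)) [no-op]: towers=[C/B/D/A; E/F] holding=-
step 2 (unstack(A, D)): towers=[C/B/D; E/F] holding=A
step 3 (putdown(A)): towers=[A; C/B/D; E/F] holding=-
step 4 (unstack(F, E)): towers=[A; C/B/D; E] holding=F

towers=[A; C/B/D; E] holding=F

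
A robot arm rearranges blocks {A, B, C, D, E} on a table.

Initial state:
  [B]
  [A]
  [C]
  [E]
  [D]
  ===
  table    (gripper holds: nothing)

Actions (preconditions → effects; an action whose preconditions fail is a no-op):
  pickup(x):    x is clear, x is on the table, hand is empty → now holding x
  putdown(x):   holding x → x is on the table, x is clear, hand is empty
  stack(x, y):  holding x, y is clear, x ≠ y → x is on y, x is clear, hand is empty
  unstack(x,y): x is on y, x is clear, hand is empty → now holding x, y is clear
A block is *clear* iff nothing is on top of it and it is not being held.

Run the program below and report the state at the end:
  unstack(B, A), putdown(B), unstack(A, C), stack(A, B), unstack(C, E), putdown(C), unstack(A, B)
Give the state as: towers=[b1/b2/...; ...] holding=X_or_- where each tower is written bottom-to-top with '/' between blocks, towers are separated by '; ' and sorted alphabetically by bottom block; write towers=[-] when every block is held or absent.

step 1 (unstack(B, A)): towers=[D/E/C/A] holding=B
step 2 (putdown(B)): towers=[B; D/E/C/A] holding=-
step 3 (unstack(A, C)): towers=[B; D/E/C] holding=A
step 4 (stack(A, B)): towers=[B/A; D/E/C] holding=-
step 5 (unstack(C, E)): towers=[B/A; D/E] holding=C
step 6 (putdown(C)): towers=[B/A; C; D/E] holding=-
step 7 (unstack(A, B)): towers=[B; C; D/E] holding=A

towers=[B; C; D/E] holding=A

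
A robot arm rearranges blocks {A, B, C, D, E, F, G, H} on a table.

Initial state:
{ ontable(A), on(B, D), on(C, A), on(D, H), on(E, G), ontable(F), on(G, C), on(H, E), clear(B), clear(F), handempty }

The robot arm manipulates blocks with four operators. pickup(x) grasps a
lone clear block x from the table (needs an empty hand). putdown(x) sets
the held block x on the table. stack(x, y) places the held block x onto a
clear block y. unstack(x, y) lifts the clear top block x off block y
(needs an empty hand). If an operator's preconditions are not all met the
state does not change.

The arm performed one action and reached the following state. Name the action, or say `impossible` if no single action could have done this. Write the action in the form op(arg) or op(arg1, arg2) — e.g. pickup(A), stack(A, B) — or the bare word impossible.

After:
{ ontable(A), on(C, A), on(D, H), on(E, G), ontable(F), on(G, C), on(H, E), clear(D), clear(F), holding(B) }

target: towers=[A/C/G/E/H/D; F] holding=B
     unstack(B, D) → towers=[A/C/G/E/H/D; F] holding=B  ← match
         pickup(F) → towers=[A/C/G/E/H/D/B] holding=F

unstack(B, D)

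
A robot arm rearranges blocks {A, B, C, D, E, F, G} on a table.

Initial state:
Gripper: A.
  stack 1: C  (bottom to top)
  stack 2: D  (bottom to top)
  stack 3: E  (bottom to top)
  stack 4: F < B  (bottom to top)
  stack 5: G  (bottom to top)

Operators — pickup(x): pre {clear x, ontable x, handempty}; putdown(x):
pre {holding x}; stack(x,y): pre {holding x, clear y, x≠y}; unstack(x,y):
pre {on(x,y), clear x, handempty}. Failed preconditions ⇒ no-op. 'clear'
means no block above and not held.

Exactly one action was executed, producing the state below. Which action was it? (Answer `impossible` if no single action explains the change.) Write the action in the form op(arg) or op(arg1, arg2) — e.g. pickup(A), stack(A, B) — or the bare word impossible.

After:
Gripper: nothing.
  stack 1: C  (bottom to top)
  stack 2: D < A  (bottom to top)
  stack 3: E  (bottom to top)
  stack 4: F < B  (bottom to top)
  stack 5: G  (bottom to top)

stack(A, D)

target: towers=[C; D/A; E; F/B; G] holding=-
        putdown(A) → towers=[A; C; D; E; F/B; G] holding=-
       stack(A, B) → towers=[C; D; E; F/B/A; G] holding=-
       stack(A, G) → towers=[C; D; E; F/B; G/A] holding=-
       stack(A, D) → towers=[C; D/A; E; F/B; G] holding=-  ← match
       stack(A, E) → towers=[C; D; E/A; F/B; G] holding=-
       stack(A, C) → towers=[C/A; D; E; F/B; G] holding=-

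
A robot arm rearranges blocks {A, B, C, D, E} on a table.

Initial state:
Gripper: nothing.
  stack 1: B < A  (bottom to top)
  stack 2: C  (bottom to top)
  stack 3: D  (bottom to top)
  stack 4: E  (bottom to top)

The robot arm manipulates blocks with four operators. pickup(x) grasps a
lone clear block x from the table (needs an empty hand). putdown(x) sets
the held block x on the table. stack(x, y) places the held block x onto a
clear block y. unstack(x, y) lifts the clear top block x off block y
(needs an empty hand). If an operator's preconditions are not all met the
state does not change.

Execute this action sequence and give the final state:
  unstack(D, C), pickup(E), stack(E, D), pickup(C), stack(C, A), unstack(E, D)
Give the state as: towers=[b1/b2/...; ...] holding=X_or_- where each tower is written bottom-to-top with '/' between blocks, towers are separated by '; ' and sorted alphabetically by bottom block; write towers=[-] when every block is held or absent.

step 1 (unstack(D, C)) [no-op]: towers=[B/A; C; D; E] holding=-
step 2 (pickup(E)): towers=[B/A; C; D] holding=E
step 3 (stack(E, D)): towers=[B/A; C; D/E] holding=-
step 4 (pickup(C)): towers=[B/A; D/E] holding=C
step 5 (stack(C, A)): towers=[B/A/C; D/E] holding=-
step 6 (unstack(E, D)): towers=[B/A/C; D] holding=E

towers=[B/A/C; D] holding=E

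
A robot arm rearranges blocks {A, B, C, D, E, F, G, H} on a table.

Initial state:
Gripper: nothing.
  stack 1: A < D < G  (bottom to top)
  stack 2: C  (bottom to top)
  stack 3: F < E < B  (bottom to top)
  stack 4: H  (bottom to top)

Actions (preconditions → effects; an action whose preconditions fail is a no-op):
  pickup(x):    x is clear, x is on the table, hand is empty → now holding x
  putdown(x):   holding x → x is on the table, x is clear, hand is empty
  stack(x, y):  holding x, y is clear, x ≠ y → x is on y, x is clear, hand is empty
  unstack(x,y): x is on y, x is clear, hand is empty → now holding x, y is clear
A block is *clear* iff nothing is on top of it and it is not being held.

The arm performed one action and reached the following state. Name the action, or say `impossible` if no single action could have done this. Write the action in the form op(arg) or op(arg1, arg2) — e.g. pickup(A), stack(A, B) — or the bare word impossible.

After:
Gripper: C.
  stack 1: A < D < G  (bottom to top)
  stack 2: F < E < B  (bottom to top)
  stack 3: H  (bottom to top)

pickup(C)

target: towers=[A/D/G; F/E/B; H] holding=C
     unstack(G, D) → towers=[A/D; C; F/E/B; H] holding=G
         pickup(H) → towers=[A/D/G; C; F/E/B] holding=H
     unstack(B, E) → towers=[A/D/G; C; F/E; H] holding=B
         pickup(C) → towers=[A/D/G; F/E/B; H] holding=C  ← match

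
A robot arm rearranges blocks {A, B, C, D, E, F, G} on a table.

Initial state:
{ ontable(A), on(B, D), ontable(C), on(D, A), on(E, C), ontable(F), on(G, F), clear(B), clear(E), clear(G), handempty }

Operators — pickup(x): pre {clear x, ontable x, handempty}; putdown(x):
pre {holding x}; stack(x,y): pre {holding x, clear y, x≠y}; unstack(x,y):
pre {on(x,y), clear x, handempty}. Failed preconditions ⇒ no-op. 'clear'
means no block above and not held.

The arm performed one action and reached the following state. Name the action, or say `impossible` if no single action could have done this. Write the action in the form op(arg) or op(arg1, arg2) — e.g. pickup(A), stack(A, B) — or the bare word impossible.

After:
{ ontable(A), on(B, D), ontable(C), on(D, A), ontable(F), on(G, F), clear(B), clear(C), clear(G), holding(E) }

unstack(E, C)

target: towers=[A/D/B; C; F/G] holding=E
     unstack(B, D) → towers=[A/D; C/E; F/G] holding=B
     unstack(G, F) → towers=[A/D/B; C/E; F] holding=G
     unstack(E, C) → towers=[A/D/B; C; F/G] holding=E  ← match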